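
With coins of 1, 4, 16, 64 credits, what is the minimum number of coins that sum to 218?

8

Greedy: take as many of the largest coin as possible, then repeat with the remainder.
218 = 3×64 + 1×16 + 2×4 + 2×1
Total coins = 3 + 1 + 2 + 2 = 8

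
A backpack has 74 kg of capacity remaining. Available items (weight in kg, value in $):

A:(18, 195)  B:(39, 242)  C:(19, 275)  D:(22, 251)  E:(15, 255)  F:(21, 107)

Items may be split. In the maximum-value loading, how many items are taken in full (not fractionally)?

Ratios (sorted): E 17.00, C 14.47, D 11.41, A 10.83, B 6.21, F 5.10
take E (15 @ 255); take C (19 @ 275); take D (22 @ 251); take A (18 @ 195). Capacity used 74/74.
4 item(s) taken whole.

4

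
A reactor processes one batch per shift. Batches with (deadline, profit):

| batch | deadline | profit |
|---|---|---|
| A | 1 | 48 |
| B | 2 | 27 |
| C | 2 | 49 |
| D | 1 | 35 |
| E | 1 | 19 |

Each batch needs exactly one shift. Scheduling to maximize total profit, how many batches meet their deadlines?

2

Sort by profit descending; place each in the latest free slot ≤ its deadline.
Profit order: C=49 A=48 D=35 B=27 E=19
Assign: C→slot 2, A→slot 1, D skipped, B skipped, E skipped.
Slots: [1:A] [2:C]
2 of 5 scheduled.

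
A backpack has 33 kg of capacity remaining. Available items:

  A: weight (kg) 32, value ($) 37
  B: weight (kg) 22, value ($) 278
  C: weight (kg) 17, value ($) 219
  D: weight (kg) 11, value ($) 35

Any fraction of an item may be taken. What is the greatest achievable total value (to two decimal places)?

421.18

Sort by value per unit weight and fill in that order.
Order: C (219/17=12.88) > B (278/22=12.64) > D (35/11=3.18) > A (37/32=1.16)
Fill: take C (17 @ 219) → take 16/22 of B → 202.18; 33/33 used.
Total value = 421.18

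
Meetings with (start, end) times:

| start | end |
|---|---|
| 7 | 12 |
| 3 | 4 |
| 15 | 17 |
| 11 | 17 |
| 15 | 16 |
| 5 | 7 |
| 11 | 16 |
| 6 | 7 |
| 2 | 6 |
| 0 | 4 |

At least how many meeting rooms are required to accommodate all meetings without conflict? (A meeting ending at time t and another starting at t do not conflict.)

The answer is the maximum number of intervals overlapping at any instant.
starts: [0, 2, 3, 5, 6, 7, 11, 11, 15, 15]
ends:   [4, 4, 6, 7, 7, 12, 16, 16, 17, 17]
s0→1 s2→2 s3→3 e4→2 e4→1 s5→2 e6→1 s6→2 e7→1 e7→0 s7→1 s11→2 s11→3 e12→2 s15→3 s15→4  — peak 4.

4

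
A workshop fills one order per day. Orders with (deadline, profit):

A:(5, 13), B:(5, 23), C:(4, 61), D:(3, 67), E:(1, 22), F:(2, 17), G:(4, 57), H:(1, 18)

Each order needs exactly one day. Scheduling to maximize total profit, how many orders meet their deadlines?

Profit order: D=67 C=61 G=57 B=23 E=22 H=18 F=17 A=13
Assign: D→slot 3, C→slot 4, G→slot 2, B→slot 5, E→slot 1, H skipped, F skipped, A skipped.
Slots: [1:E] [2:G] [3:D] [4:C] [5:B]
5 of 8 scheduled.

5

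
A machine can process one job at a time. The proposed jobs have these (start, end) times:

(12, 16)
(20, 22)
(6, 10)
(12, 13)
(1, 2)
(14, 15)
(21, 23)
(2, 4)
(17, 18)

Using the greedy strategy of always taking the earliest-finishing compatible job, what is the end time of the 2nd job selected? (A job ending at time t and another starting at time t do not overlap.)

Sort by end time and greedily take each interval whose start is ≥ the last chosen end.
By end time: (1,2), (2,4), (6,10), (12,13), (14,15), (12,16), (17,18), (20,22), (21,23).
Pick (1,2); next start ≥ 2 → (2,4); next start ≥ 4 → (6,10); next start ≥ 10 → (12,13); next start ≥ 13 → (14,15); next start ≥ 15 → (17,18); next start ≥ 18 → (20,22).
Selected: (1,2) (2,4) (6,10) (12,13) (14,15) (17,18) (20,22)

4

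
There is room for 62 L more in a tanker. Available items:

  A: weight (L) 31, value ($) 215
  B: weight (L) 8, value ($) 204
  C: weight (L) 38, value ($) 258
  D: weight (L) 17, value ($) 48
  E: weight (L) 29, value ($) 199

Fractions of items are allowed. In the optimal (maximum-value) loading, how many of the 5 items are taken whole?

Sort by value per unit weight and fill in that order.
Order: B (204/8=25.50) > A (215/31=6.94) > E (199/29=6.86) > C (258/38=6.79) > D (48/17=2.82)
Fill: take B (8 @ 204) → take A (31 @ 215) → take 23/29 of E → 157.83; 62/62 used.
2 item(s) taken whole; one partial (take 23/29 of E).

2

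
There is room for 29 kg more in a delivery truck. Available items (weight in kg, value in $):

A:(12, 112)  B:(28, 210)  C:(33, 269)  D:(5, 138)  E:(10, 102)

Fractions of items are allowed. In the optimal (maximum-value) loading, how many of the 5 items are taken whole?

Sort by value per unit weight and fill in that order.
Ratios (sorted): D 27.60, E 10.20, A 9.33, C 8.15, B 7.50
take D (5 @ 138); take E (10 @ 102); take A (12 @ 112); take 2/33 of C → 16.30. Capacity used 29/29.
3 item(s) taken whole; one partial (take 2/33 of C).

3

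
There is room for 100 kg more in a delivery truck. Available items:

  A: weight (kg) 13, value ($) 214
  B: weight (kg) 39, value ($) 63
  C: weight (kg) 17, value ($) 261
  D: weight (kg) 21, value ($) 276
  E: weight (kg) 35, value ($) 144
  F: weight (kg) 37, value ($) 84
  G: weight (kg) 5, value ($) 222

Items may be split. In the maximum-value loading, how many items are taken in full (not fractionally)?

5

Order: G (222/5=44.40) > A (214/13=16.46) > C (261/17=15.35) > D (276/21=13.14) > E (144/35=4.11) > F (84/37=2.27) > B (63/39=1.62)
Fill: take G (5 @ 222) → take A (13 @ 214) → take C (17 @ 261) → take D (21 @ 276) → take E (35 @ 144) → take 9/37 of F → 20.43; 100/100 used.
5 item(s) taken whole; one partial (take 9/37 of F).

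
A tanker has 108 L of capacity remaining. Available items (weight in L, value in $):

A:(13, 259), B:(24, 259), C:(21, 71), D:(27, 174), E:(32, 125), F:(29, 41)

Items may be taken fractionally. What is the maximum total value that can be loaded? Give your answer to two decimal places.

857.57

Ratios (sorted): A 19.92, B 10.79, D 6.44, E 3.91, C 3.38, F 1.41
take A (13 @ 259); take B (24 @ 259); take D (27 @ 174); take E (32 @ 125); take 12/21 of C → 40.57. Capacity used 108/108.
Total value = 857.57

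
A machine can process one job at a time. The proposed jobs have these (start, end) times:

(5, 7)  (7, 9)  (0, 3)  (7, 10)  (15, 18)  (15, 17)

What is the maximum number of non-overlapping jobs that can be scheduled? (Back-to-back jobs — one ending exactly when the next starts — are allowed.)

Sort by end time and greedily take each interval whose start is ≥ the last chosen end.
Sorted by end: (0,3)  (5,7)  (7,9)  (7,10)  (15,17)  (15,18)
take (0,3); take (5,7); take (7,9); take (15,17); skip (15,18).
Selected 4 jobs.

4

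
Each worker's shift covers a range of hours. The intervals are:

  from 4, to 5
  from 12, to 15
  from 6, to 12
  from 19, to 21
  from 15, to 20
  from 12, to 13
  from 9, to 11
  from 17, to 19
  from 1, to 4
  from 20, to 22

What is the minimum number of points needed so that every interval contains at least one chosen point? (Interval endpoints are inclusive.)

5

Process intervals by earliest right end; each time one isn't hit yet, stab at its right endpoint.
Sorted: [1,4] [4,5] [9,11] [6,12] [12,13] [12,15] [17,19] [15,20] [19,21] [20,22]
{[1,4],[4,5]} hit by 4; {[9,11],[6,12]} hit by 11; {[12,13],[12,15]} hit by 13; {[17,19],[15,20],[19,21]} hit by 19; {[20,22]} hit by 22.
Points: 4, 11, 13, 19, 22 (5 total).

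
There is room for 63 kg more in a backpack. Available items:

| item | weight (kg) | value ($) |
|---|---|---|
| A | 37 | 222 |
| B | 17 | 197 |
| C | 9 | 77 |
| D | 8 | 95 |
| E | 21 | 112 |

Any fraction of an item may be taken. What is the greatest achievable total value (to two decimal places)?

Ratios (sorted): D 11.88, B 11.59, C 8.56, A 6.00, E 5.33
take D (8 @ 95); take B (17 @ 197); take C (9 @ 77); take 29/37 of A → 174.00. Capacity used 63/63.
Total value = 543.00

543.00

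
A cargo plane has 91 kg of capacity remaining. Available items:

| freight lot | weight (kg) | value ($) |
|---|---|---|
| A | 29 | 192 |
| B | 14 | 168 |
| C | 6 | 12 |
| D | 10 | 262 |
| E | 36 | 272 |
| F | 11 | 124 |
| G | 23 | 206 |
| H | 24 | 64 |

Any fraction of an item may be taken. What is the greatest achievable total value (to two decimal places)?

1009.33

Sort by value per unit weight and fill in that order.
Ratios (sorted): D 26.20, B 12.00, F 11.27, G 8.96, E 7.56, A 6.62, H 2.67, C 2.00
take D (10 @ 262); take B (14 @ 168); take F (11 @ 124); take G (23 @ 206); take 33/36 of E → 249.33. Capacity used 91/91.
Total value = 1009.33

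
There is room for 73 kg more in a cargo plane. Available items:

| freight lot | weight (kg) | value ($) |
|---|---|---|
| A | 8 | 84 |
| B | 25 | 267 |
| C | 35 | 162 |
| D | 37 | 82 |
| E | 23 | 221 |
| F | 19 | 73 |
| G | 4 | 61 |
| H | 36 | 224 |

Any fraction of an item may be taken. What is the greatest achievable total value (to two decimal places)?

Sort by value per unit weight and fill in that order.
Ratios (sorted): G 15.25, B 10.68, A 10.50, E 9.61, H 6.22, C 4.63, F 3.84, D 2.22
take G (4 @ 61); take B (25 @ 267); take A (8 @ 84); take E (23 @ 221); take 13/36 of H → 80.89. Capacity used 73/73.
Total value = 713.89

713.89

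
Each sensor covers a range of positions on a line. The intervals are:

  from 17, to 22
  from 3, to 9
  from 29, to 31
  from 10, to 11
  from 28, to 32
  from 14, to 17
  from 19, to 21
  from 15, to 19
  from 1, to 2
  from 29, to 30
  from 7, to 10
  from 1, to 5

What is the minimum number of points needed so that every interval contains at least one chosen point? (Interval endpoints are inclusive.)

6

Sort by right endpoint; whenever an interval is uncovered, place a point at its right end.
Sorted: [1,2] [1,5] [3,9] [7,10] [10,11] [14,17] [15,19] [19,21] [17,22] [29,30] [29,31] [28,32]
{[1,2],[1,5]} hit by 2; {[3,9],[7,10]} hit by 9; {[10,11]} hit by 11; {[14,17],[15,19]} hit by 17; {[19,21],[17,22]} hit by 21; {[29,30],[29,31],[28,32]} hit by 30.
Points: 2, 9, 11, 17, 21, 30 (6 total).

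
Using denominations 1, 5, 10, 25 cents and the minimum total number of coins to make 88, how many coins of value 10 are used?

88 − 3×25→13 − 1×10→3 − 3×1→0
Count of 10: 1

1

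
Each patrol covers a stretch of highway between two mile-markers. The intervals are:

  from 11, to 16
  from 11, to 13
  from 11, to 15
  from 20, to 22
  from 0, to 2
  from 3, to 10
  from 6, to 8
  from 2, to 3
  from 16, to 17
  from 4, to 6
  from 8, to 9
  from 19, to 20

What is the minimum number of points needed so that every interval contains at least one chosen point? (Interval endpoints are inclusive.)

By right end: [0,2]  [2,3]  [4,6]  [6,8]  [8,9]  [3,10]  [11,13]  [11,15]  [11,16]  [16,17]  [19,20]  [20,22]
[0,2] uncovered → point at 2; [4,6] uncovered → point at 6; [8,9] uncovered → point at 9; [11,13] uncovered → point at 13; [16,17] uncovered → point at 17; [19,20] uncovered → point at 20.
Points: 2, 6, 9, 13, 17, 20 (6 total).

6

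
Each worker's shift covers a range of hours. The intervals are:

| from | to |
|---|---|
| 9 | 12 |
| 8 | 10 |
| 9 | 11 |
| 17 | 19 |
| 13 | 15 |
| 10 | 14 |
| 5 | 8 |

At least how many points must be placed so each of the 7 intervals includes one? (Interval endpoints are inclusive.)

By right end: [5,8]  [8,10]  [9,11]  [9,12]  [10,14]  [13,15]  [17,19]
[5,8] uncovered → point at 8; [9,11] uncovered → point at 11; [13,15] uncovered → point at 15; [17,19] uncovered → point at 19.
Points: 8, 11, 15, 19 (4 total).

4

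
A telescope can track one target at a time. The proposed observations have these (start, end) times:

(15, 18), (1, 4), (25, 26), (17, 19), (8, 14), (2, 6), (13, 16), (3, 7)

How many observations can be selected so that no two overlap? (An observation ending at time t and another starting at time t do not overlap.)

4

Greedy by earliest finish: after sorting by end time, pick each interval compatible with the last pick.
By end time: (1,4), (2,6), (3,7), (8,14), (13,16), (15,18), (17,19), (25,26).
Pick (1,4); next start ≥ 4 → (8,14); next start ≥ 14 → (15,18); next start ≥ 18 → (25,26).
Selected 4 observations.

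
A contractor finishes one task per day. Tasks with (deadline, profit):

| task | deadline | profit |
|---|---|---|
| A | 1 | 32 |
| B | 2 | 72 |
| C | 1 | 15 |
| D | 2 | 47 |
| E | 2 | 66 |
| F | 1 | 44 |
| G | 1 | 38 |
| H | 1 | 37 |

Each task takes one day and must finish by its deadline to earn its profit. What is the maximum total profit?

138

Take jobs in profit order; each goes to the latest open slot no later than its deadline.
Profit order: B=72 E=66 D=47 F=44 G=38 H=37 A=32 C=15
Assign: B→slot 2, E→slot 1, D skipped, F skipped, G skipped, H skipped, A skipped, C skipped.
Slots: [1:E] [2:B]
Profit = 66 + 72 = 138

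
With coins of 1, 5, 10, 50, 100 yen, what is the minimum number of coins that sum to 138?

Use the largest denomination that fits, subtract, and repeat.
138 = 1×100 + 3×10 + 1×5 + 3×1
Total coins = 1 + 3 + 1 + 3 = 8

8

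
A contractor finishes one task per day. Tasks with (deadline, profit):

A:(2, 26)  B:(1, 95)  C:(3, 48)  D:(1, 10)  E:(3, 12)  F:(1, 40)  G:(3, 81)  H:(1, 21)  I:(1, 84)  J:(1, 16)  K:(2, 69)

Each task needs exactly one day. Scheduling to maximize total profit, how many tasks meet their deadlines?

3

Take jobs in profit order; each goes to the latest open slot no later than its deadline.
Profit order: B=95 I=84 G=81 K=69 C=48 F=40 A=26 H=21 J=16 E=12 D=10
Assign: B→slot 1, I skipped, G→slot 3, K→slot 2, C skipped, F skipped, A skipped, H skipped, J skipped, E skipped, D skipped.
Slots: [1:B] [2:K] [3:G]
3 of 11 scheduled.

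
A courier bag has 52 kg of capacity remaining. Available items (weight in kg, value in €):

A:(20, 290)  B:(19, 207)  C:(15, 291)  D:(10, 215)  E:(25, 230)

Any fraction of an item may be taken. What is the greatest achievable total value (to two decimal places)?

Ratios (sorted): D 21.50, C 19.40, A 14.50, B 10.89, E 9.20
take D (10 @ 215); take C (15 @ 291); take A (20 @ 290); take 7/19 of B → 76.26. Capacity used 52/52.
Total value = 872.26

872.26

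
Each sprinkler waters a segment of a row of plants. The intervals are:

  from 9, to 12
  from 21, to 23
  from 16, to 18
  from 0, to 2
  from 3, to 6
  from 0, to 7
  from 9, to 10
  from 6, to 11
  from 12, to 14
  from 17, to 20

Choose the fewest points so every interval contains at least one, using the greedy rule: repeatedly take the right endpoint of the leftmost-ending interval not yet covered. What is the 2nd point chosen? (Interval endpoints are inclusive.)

Sort by right endpoint; whenever an interval is uncovered, place a point at its right end.
By right end: [0,2]  [3,6]  [0,7]  [9,10]  [6,11]  [9,12]  [12,14]  [16,18]  [17,20]  [21,23]
[0,2] uncovered → point at 2; [3,6] uncovered → point at 6; [9,10] uncovered → point at 10; [12,14] uncovered → point at 14; [16,18] uncovered → point at 18; [21,23] uncovered → point at 23.
Points: 2, 6, 10, 14, 18, 23 (6 total).

6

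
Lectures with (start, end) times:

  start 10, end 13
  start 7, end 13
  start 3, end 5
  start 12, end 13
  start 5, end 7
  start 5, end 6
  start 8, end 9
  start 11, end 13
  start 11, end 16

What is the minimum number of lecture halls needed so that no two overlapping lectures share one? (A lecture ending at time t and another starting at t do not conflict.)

The answer is the maximum number of intervals overlapping at any instant.
Events (time:±→running): 3:+→1 5:-→0 5:+→1 5:+→2 6:-→1 7:-→0 7:+→1 8:+→2 9:-→1 10:+→2 11:+→3 11:+→4 12:+→5 … peak 5.

5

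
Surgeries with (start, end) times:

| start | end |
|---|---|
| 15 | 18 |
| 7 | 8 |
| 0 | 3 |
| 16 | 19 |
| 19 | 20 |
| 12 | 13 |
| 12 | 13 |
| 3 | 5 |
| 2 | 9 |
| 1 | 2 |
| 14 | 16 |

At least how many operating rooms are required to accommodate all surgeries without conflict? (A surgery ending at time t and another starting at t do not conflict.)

2

starts: [0, 1, 2, 3, 7, 12, 12, 14, 15, 16, 19]
ends:   [2, 3, 5, 8, 9, 13, 13, 16, 18, 19, 20]
s0→1 s1→2  — peak 2.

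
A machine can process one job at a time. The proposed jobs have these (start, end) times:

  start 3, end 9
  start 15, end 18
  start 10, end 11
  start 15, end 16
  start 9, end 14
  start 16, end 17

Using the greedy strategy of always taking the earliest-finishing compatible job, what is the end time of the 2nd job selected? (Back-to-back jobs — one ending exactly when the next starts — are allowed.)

By end time: (3,9), (10,11), (9,14), (15,16), (16,17), (15,18).
Pick (3,9); next start ≥ 9 → (10,11); next start ≥ 11 → (15,16); next start ≥ 16 → (16,17).
Selected: (3,9) (10,11) (15,16) (16,17)

11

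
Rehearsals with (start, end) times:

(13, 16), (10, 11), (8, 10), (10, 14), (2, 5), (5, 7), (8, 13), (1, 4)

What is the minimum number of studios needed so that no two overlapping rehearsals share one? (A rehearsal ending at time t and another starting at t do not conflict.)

3

Count concurrent intervals with a sweep; the peak is the room count.
Events (time:±→running): 1:+→1 2:+→2 4:-→1 5:-→0 5:+→1 7:-→0 8:+→1 8:+→2 10:-→1 10:+→2 10:+→3 … peak 3.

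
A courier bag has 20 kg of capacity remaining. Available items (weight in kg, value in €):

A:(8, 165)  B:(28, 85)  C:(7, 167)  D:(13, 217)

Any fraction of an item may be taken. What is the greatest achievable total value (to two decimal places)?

Ratios (sorted): C 23.86, A 20.62, D 16.69, B 3.04
take C (7 @ 167); take A (8 @ 165); take 5/13 of D → 83.46. Capacity used 20/20.
Total value = 415.46

415.46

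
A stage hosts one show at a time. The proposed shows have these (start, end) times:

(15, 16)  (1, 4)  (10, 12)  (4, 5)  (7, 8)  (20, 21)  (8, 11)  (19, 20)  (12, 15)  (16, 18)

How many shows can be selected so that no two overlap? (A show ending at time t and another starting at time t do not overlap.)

Order by finish time; keep every interval that doesn't clash with the previous kept one.
Sorted by end: (1,4)  (4,5)  (7,8)  (8,11)  (10,12)  (12,15)  (15,16)  (16,18)  (19,20)  (20,21)
take (1,4); take (4,5); take (7,8); take (8,11); skip (10,12); take (12,15); take (15,16); take (16,18); take (19,20); take (20,21).
Selected 9 shows.

9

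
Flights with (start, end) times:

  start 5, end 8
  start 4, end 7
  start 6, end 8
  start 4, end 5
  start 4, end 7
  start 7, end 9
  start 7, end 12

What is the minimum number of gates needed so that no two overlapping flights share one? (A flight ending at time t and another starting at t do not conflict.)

4

starts: [4, 4, 4, 5, 6, 7, 7]
ends:   [5, 7, 7, 8, 8, 9, 12]
s4→1 s4→2 s4→3 e5→2 s5→3 s6→4  — peak 4.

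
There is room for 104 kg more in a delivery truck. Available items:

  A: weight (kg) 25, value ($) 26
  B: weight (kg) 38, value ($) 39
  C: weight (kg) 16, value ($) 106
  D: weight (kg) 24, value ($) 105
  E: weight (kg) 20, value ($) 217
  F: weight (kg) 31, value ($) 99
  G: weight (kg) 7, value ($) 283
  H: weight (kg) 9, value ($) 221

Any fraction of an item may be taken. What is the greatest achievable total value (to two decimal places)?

1021.42

Order: G (283/7=40.43) > H (221/9=24.56) > E (217/20=10.85) > C (106/16=6.62) > D (105/24=4.38) > F (99/31=3.19) > A (26/25=1.04) > B (39/38=1.03)
Fill: take G (7 @ 283) → take H (9 @ 221) → take E (20 @ 217) → take C (16 @ 106) → take D (24 @ 105) → take 28/31 of F → 89.42; 104/104 used.
Total value = 1021.42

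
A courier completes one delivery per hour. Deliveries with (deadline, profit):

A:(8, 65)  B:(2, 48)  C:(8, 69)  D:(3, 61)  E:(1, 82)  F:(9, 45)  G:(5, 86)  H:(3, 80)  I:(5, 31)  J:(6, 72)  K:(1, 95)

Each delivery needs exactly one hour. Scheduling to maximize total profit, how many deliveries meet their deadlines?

Take jobs in profit order; each goes to the latest open slot no later than its deadline.
Profit order: K=95 G=86 E=82 H=80 J=72 C=69 A=65 D=61 B=48 F=45 I=31
Assign: K→slot 1, G→slot 5, E skipped, H→slot 3, J→slot 6, C→slot 8, A→slot 7, D→slot 2, B skipped, F→slot 9, I→slot 4.
Slots: [1:K] [2:D] [3:H] [4:I] [5:G] [6:J] [7:A] [8:C] [9:F]
9 of 11 scheduled.

9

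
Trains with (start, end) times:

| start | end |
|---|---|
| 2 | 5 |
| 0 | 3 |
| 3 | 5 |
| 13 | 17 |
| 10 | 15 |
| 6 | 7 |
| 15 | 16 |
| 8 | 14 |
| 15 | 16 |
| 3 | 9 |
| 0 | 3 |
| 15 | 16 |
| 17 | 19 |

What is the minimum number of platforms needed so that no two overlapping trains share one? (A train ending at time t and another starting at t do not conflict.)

The answer is the maximum number of intervals overlapping at any instant.
starts: [0, 0, 2, 3, 3, 6, 8, 10, 13, 15, 15, 15, 17]
ends:   [3, 3, 5, 5, 7, 9, 14, 15, 16, 16, 16, 17, 19]
s0→1 s0→2 s2→3 e3→2 e3→1 s3→2 s3→3 e5→2 e5→1 s6→2 e7→1 s8→2 e9→1 s10→2 s13→3 e14→2 e15→1 s15→2 s15→3 s15→4  — peak 4.

4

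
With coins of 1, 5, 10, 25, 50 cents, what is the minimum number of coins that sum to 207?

207 − 4×50→7 − 1×5→2 − 2×1→0
Total coins = 4 + 1 + 2 = 7

7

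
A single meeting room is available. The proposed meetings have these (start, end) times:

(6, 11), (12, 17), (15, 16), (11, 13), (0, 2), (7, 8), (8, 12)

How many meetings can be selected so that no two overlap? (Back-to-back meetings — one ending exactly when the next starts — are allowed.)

4

Order by finish time; keep every interval that doesn't clash with the previous kept one.
Sorted by end: (0,2)  (7,8)  (6,11)  (8,12)  (11,13)  (15,16)  (12,17)
take (0,2); take (7,8); take (8,12); take (15,16).
Selected 4 meetings.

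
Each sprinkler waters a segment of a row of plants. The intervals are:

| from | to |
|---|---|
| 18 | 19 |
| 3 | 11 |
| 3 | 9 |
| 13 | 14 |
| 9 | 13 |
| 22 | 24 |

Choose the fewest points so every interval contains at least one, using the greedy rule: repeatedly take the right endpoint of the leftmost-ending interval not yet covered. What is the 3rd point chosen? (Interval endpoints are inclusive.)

19

Sorted: [3,9] [3,11] [9,13] [13,14] [18,19] [22,24]
{[3,9],[3,11],[9,13]} hit by 9; {[13,14]} hit by 14; {[18,19]} hit by 19; {[22,24]} hit by 24.
Points: 9, 14, 19, 24 (4 total).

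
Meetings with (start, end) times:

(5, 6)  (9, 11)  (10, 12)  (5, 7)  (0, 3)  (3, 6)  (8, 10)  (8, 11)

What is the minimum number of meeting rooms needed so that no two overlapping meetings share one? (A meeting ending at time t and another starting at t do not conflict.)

The answer is the maximum number of intervals overlapping at any instant.
starts: [0, 3, 5, 5, 8, 8, 9, 10]
ends:   [3, 6, 6, 7, 10, 11, 11, 12]
s0→1 e3→0 s3→1 s5→2 s5→3  — peak 3.

3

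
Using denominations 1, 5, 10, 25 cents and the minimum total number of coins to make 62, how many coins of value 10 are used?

1

Use the largest denomination that fits, subtract, and repeat.
62 = 2×25 + 1×10 + 2×1
Count of 10: 1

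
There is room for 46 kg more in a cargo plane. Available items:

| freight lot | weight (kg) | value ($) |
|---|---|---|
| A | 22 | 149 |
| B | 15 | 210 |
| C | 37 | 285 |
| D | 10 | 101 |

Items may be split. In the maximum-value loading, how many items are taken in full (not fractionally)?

2

Greedy by value/weight ratio, highest first.
Ratios (sorted): B 14.00, D 10.10, C 7.70, A 6.77
take B (15 @ 210); take D (10 @ 101); take 21/37 of C → 161.76. Capacity used 46/46.
2 item(s) taken whole; one partial (take 21/37 of C).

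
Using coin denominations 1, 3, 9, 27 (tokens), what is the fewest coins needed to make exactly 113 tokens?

7

113 = 4×27 + 1×3 + 2×1
Total coins = 4 + 1 + 2 = 7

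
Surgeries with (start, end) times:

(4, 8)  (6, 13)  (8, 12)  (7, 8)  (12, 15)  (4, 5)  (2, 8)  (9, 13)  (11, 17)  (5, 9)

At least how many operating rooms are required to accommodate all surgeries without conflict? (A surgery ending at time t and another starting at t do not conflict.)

5

The answer is the maximum number of intervals overlapping at any instant.
starts: [2, 4, 4, 5, 6, 7, 8, 9, 11, 12]
ends:   [5, 8, 8, 8, 9, 12, 13, 13, 15, 17]
s2→1 s4→2 s4→3 e5→2 s5→3 s6→4 s7→5  — peak 5.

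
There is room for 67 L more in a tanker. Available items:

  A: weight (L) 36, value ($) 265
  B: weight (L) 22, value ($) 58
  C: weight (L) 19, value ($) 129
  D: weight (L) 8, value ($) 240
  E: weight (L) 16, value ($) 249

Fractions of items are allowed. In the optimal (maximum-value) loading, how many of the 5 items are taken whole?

3

Sort by value per unit weight and fill in that order.
Order: D (240/8=30.00) > E (249/16=15.56) > A (265/36=7.36) > C (129/19=6.79) > B (58/22=2.64)
Fill: take D (8 @ 240) → take E (16 @ 249) → take A (36 @ 265) → take 7/19 of C → 47.53; 67/67 used.
3 item(s) taken whole; one partial (take 7/19 of C).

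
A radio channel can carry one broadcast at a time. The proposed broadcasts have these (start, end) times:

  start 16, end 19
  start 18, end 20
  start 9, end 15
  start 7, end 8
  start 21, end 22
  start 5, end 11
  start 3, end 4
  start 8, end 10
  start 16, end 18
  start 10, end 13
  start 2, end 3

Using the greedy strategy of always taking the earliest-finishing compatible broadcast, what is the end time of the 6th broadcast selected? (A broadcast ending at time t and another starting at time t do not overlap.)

Greedy by earliest finish: after sorting by end time, pick each interval compatible with the last pick.
By end time: (2,3), (3,4), (7,8), (8,10), (5,11), (10,13), (9,15), (16,18), (16,19), (18,20), (21,22).
Pick (2,3); next start ≥ 3 → (3,4); next start ≥ 4 → (7,8); next start ≥ 8 → (8,10); next start ≥ 10 → (10,13); next start ≥ 13 → (16,18); next start ≥ 18 → (18,20); next start ≥ 20 → (21,22).
Selected: (2,3) (3,4) (7,8) (8,10) (10,13) (16,18) (18,20) (21,22)

18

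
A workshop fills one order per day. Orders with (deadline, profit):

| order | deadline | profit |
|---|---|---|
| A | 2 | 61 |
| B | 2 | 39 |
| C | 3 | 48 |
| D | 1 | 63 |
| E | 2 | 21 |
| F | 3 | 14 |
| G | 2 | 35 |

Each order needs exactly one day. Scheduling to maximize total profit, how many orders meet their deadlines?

3

By profit: D(d1,63), A(d2,61), C(d3,48), B(d2,39), G(d2,35), E(d2,21), F(d3,14)
D→slot 1; A→slot 2; C→slot 3; B skipped; G skipped; E skipped; F skipped.
3 of 7 scheduled.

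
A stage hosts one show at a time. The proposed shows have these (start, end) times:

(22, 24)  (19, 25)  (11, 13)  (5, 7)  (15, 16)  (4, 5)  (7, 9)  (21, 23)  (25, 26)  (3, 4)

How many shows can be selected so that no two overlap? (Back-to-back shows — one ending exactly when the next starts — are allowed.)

8

Sorted by end: (3,4)  (4,5)  (5,7)  (7,9)  (11,13)  (15,16)  (21,23)  (22,24)  (19,25)  (25,26)
take (3,4); take (4,5); take (5,7); take (7,9); take (11,13); take (15,16); take (21,23); skip (22,24); take (25,26).
Selected 8 shows.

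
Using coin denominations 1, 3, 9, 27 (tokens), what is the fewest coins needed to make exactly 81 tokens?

3

81 − 3×27→0
Total coins = 3 = 3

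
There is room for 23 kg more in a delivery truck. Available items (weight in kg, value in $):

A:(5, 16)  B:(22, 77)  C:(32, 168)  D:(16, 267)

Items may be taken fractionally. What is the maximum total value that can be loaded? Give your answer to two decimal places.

Greedy by value/weight ratio, highest first.
Order: D (267/16=16.69) > C (168/32=5.25) > B (77/22=3.50) > A (16/5=3.20)
Fill: take D (16 @ 267) → take 7/32 of C → 36.75; 23/23 used.
Total value = 303.75

303.75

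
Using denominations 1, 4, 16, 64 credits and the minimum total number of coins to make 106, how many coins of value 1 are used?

106 = 1×64 + 2×16 + 2×4 + 2×1
Count of 1: 2

2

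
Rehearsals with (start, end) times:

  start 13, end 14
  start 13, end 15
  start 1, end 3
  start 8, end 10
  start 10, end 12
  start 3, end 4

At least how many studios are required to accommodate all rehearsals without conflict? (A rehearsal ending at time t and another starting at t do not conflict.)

2

The answer is the maximum number of intervals overlapping at any instant.
starts: [1, 3, 8, 10, 13, 13]
ends:   [3, 4, 10, 12, 14, 15]
s1→1 e3→0 s3→1 e4→0 s8→1 e10→0 s10→1 e12→0 s13→1 s13→2  — peak 2.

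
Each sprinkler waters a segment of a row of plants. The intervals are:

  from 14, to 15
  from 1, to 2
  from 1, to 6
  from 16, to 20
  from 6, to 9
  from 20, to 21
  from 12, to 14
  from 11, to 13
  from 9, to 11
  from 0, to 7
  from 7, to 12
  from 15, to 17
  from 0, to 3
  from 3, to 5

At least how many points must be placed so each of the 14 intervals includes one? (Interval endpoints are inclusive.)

Process intervals by earliest right end; each time one isn't hit yet, stab at its right endpoint.
Sorted: [1,2] [0,3] [3,5] [1,6] [0,7] [6,9] [9,11] [7,12] [11,13] [12,14] [14,15] [15,17] [16,20] [20,21]
{[1,2],[0,3]} hit by 2; {[3,5],[1,6],[0,7]} hit by 5; {[6,9],[9,11],[7,12]} hit by 9; {[11,13],[12,14]} hit by 13; {[14,15],[15,17]} hit by 15; {[16,20],[20,21]} hit by 20.
Points: 2, 5, 9, 13, 15, 20 (6 total).

6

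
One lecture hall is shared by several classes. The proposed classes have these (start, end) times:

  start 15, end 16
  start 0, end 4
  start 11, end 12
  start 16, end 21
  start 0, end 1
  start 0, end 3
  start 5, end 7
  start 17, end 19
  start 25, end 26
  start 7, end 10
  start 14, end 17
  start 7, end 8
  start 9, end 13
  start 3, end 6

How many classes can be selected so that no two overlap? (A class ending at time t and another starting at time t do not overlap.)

Greedy by earliest finish: after sorting by end time, pick each interval compatible with the last pick.
Sorted by end: (0,1)  (0,3)  (0,4)  (3,6)  (5,7)  (7,8)  (7,10)  (11,12)  (9,13)  (15,16)  (14,17)  (17,19)  (16,21)  (25,26)
take (0,1); skip (0,4); take (3,6); skip (5,7); take (7,8); take (11,12); take (15,16); take (17,19); take (25,26).
Selected 7 classes.

7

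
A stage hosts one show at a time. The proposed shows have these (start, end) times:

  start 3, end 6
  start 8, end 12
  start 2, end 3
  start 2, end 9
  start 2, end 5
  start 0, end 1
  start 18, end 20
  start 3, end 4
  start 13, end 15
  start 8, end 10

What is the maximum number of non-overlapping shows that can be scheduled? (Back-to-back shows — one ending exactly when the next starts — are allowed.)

Sort by end time and greedily take each interval whose start is ≥ the last chosen end.
By end time: (0,1), (2,3), (3,4), (2,5), (3,6), (2,9), (8,10), (8,12), (13,15), (18,20).
Pick (0,1); next start ≥ 1 → (2,3); next start ≥ 3 → (3,4); next start ≥ 4 → (8,10); next start ≥ 10 → (13,15); next start ≥ 15 → (18,20).
Selected 6 shows.

6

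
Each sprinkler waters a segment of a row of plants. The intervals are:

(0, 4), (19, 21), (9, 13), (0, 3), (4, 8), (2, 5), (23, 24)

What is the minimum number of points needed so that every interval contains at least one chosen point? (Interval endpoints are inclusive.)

By right end: [0,3]  [0,4]  [2,5]  [4,8]  [9,13]  [19,21]  [23,24]
[0,3] uncovered → point at 3; [4,8] uncovered → point at 8; [9,13] uncovered → point at 13; [19,21] uncovered → point at 21; [23,24] uncovered → point at 24.
Points: 3, 8, 13, 21, 24 (5 total).

5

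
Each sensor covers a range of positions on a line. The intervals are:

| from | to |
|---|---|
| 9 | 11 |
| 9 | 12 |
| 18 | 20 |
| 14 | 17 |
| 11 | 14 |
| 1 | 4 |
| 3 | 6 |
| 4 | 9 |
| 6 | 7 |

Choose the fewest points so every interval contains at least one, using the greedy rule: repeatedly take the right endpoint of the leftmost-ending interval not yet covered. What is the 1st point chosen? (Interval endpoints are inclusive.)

4

Sorted: [1,4] [3,6] [6,7] [4,9] [9,11] [9,12] [11,14] [14,17] [18,20]
{[1,4],[3,6]} hit by 4; {[6,7],[4,9]} hit by 7; {[9,11],[9,12],[11,14]} hit by 11; {[14,17]} hit by 17; {[18,20]} hit by 20.
Points: 4, 7, 11, 17, 20 (5 total).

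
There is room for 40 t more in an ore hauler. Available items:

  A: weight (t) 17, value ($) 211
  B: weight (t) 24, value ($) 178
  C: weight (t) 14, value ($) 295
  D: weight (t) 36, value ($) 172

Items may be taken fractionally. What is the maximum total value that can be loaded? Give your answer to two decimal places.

Greedy by value/weight ratio, highest first.
Ratios (sorted): C 21.07, A 12.41, B 7.42, D 4.78
take C (14 @ 295); take A (17 @ 211); take 9/24 of B → 66.75. Capacity used 40/40.
Total value = 572.75

572.75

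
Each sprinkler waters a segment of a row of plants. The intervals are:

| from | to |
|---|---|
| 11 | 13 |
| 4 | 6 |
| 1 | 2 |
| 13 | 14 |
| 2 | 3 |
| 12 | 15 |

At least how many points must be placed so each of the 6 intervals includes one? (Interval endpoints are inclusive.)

Sort by right endpoint; whenever an interval is uncovered, place a point at its right end.
Sorted: [1,2] [2,3] [4,6] [11,13] [13,14] [12,15]
{[1,2],[2,3]} hit by 2; {[4,6]} hit by 6; {[11,13],[13,14],[12,15]} hit by 13.
Points: 2, 6, 13 (3 total).

3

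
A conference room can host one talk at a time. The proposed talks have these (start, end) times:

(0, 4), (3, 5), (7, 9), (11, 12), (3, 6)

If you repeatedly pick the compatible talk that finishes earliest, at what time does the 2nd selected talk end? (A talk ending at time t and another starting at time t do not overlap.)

9

Greedy by earliest finish: after sorting by end time, pick each interval compatible with the last pick.
Sorted by end: (0,4)  (3,5)  (3,6)  (7,9)  (11,12)
take (0,4); take (7,9); take (11,12).
Selected: (0,4) (7,9) (11,12)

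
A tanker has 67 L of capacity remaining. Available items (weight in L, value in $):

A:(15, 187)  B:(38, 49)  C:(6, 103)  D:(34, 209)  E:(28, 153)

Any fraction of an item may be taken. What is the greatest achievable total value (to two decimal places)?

564.57

Ratios (sorted): C 17.17, A 12.47, D 6.15, E 5.46, B 1.29
take C (6 @ 103); take A (15 @ 187); take D (34 @ 209); take 12/28 of E → 65.57. Capacity used 67/67.
Total value = 564.57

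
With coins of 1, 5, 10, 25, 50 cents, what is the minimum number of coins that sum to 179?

8

Greedy: take as many of the largest coin as possible, then repeat with the remainder.
179 = 3×50 + 1×25 + 4×1
Total coins = 3 + 1 + 4 = 8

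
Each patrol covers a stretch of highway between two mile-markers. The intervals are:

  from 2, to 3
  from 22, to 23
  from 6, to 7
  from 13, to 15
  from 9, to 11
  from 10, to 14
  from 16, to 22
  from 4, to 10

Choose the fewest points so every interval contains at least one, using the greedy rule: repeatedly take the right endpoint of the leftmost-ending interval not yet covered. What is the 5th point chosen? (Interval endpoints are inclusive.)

22

Sort by right endpoint; whenever an interval is uncovered, place a point at its right end.
By right end: [2,3]  [6,7]  [4,10]  [9,11]  [10,14]  [13,15]  [16,22]  [22,23]
[2,3] uncovered → point at 3; [6,7] uncovered → point at 7; [9,11] uncovered → point at 11; [13,15] uncovered → point at 15; [16,22] uncovered → point at 22.
Points: 3, 7, 11, 15, 22 (5 total).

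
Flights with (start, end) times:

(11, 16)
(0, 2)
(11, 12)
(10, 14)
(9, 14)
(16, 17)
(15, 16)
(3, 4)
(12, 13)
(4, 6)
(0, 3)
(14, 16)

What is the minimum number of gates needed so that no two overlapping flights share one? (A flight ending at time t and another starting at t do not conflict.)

Events (time:±→running): 0:+→1 0:+→2 2:-→1 3:-→0 3:+→1 4:-→0 4:+→1 6:-→0 9:+→1 10:+→2 11:+→3 11:+→4 … peak 4.

4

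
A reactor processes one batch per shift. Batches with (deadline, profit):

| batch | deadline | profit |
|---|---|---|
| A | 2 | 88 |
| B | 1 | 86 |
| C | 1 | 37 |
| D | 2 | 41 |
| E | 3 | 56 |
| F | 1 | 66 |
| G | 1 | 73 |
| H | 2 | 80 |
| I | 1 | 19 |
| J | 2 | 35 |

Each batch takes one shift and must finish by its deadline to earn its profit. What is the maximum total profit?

230

Sort by profit descending; place each in the latest free slot ≤ its deadline.
By profit: A(d2,88), B(d1,86), H(d2,80), G(d1,73), F(d1,66), E(d3,56), D(d2,41), C(d1,37), J(d2,35), I(d1,19)
A→slot 2; B→slot 1; H skipped; G skipped; F skipped; E→slot 3; D skipped; C skipped; J skipped; I skipped.
Profit = 86 + 88 + 56 = 230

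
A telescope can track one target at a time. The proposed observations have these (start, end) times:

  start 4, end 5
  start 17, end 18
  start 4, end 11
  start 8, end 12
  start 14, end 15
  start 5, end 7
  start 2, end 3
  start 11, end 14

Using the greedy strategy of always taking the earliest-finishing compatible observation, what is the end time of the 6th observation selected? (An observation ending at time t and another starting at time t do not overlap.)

Order by finish time; keep every interval that doesn't clash with the previous kept one.
Sorted by end: (2,3)  (4,5)  (5,7)  (4,11)  (8,12)  (11,14)  (14,15)  (17,18)
take (2,3); take (4,5); take (5,7); take (8,12); take (14,15); take (17,18).
Selected: (2,3) (4,5) (5,7) (8,12) (14,15) (17,18)

18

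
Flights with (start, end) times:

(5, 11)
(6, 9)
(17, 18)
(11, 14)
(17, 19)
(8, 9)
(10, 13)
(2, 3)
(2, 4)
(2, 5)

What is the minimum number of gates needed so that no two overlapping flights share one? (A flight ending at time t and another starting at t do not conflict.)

3

starts: [2, 2, 2, 5, 6, 8, 10, 11, 17, 17]
ends:   [3, 4, 5, 9, 9, 11, 13, 14, 18, 19]
s2→1 s2→2 s2→3  — peak 3.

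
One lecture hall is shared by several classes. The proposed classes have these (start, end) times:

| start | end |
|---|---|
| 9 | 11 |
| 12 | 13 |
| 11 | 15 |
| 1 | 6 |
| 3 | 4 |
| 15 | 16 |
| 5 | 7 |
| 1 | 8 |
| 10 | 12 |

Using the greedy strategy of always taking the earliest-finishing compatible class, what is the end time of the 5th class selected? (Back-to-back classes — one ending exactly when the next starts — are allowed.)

Order by finish time; keep every interval that doesn't clash with the previous kept one.
Sorted by end: (3,4)  (1,6)  (5,7)  (1,8)  (9,11)  (10,12)  (12,13)  (11,15)  (15,16)
take (3,4); take (5,7); take (9,11); take (12,13); take (15,16).
Selected: (3,4) (5,7) (9,11) (12,13) (15,16)

16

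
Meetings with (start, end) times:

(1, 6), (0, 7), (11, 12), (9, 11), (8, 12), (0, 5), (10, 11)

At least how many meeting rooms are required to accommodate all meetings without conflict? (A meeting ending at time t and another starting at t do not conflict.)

The answer is the maximum number of intervals overlapping at any instant.
starts: [0, 0, 1, 8, 9, 10, 11]
ends:   [5, 6, 7, 11, 11, 12, 12]
s0→1 s0→2 s1→3  — peak 3.

3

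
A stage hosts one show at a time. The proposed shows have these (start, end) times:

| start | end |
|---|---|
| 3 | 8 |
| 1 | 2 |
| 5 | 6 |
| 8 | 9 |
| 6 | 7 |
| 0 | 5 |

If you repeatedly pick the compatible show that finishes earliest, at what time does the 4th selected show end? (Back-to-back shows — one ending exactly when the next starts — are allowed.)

9

Sorted by end: (1,2)  (0,5)  (5,6)  (6,7)  (3,8)  (8,9)
take (1,2); take (5,6); take (6,7); take (8,9).
Selected: (1,2) (5,6) (6,7) (8,9)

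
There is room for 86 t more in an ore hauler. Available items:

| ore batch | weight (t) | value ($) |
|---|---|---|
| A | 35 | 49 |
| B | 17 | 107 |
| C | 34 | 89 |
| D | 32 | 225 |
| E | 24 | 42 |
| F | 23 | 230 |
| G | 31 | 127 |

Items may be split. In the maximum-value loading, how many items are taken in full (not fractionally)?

3

Greedy by value/weight ratio, highest first.
Order: F (230/23=10.00) > D (225/32=7.03) > B (107/17=6.29) > G (127/31=4.10) > C (89/34=2.62) > E (42/24=1.75) > A (49/35=1.40)
Fill: take F (23 @ 230) → take D (32 @ 225) → take B (17 @ 107) → take 14/31 of G → 57.35; 86/86 used.
3 item(s) taken whole; one partial (take 14/31 of G).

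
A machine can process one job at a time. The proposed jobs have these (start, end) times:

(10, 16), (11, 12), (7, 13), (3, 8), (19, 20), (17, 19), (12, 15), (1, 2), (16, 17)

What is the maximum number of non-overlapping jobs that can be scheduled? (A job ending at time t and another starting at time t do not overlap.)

Order by finish time; keep every interval that doesn't clash with the previous kept one.
Sorted by end: (1,2)  (3,8)  (11,12)  (7,13)  (12,15)  (10,16)  (16,17)  (17,19)  (19,20)
take (1,2); take (3,8); take (11,12); take (12,15); skip (10,16); take (16,17); take (17,19); take (19,20).
Selected 7 jobs.

7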